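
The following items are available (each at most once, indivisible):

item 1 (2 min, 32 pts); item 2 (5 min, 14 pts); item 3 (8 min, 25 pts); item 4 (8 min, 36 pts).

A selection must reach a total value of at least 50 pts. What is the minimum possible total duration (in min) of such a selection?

10

Subsets with value ≥ 50, sorted by total duration:
- item 1+item 4: duration 10, value 68
- item 1+item 3: duration 10, value 57
Minimum duration: 10 min.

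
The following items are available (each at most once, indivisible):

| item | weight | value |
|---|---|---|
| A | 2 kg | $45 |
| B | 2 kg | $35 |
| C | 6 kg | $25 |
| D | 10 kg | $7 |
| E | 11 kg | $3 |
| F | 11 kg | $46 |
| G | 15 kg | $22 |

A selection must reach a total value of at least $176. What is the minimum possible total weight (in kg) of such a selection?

46

Subsets with value ≥ 176, sorted by total weight:
- A+B+C+D+F+G: weight 46, value 180
- A+B+C+E+F+G: weight 47, value 176
- A+B+C+D+E+F+G: weight 57, value 183
Minimum weight: 46 kg.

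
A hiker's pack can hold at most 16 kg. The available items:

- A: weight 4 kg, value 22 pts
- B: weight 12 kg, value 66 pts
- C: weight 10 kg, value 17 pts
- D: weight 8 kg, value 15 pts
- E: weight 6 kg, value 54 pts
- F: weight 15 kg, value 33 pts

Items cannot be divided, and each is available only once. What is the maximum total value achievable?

Check high-value combinations within 16 kg:
- A+B: weight 4+12=16, value 22+66=88
- A+E: weight 4+6=10, value 22+54=76
- C+E: weight 10+6=16, value 17+54=71
- D+E: weight 8+6=14, value 15+54=69
- B: weight 12, value 66
Best: 88 pts.

88 pts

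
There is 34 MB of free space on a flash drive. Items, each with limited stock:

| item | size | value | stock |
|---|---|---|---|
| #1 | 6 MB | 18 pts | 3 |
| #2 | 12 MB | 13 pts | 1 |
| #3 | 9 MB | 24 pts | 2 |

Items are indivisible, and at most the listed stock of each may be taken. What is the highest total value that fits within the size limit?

Best selections within size 34 and stock limits:
- 2×#1 + 2×#3: size 30, value 84
- 3×#1 + 1×#3: size 27, value 78
Best: 84 pts.

84 pts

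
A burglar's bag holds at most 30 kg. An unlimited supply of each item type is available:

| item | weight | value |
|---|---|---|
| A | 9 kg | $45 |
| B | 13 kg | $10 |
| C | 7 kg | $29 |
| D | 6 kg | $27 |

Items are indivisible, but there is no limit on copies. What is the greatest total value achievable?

$144

Best value-per-unit is A at 45/9; filling with it alone gives 3×45 = 135.
Optimal mix: 2×A + 2×D → weight 30, value 144.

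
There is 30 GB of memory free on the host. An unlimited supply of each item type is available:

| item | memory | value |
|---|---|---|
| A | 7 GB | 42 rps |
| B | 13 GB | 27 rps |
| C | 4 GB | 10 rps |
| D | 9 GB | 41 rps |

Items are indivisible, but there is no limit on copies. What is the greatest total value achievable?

168 rps

Best value-per-unit is A at 42/7, and filling with it alone uses memory 4×7=28. No mix of the others beats 4×42 = 168.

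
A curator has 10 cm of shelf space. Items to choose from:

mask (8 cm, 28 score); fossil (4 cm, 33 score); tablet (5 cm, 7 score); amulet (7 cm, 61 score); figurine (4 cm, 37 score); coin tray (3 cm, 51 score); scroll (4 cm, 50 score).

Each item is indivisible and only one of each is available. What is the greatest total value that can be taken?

Check high-value combinations within 10 cm:
- amulet+coin tray: length 7+3=10, value 61+51=112
- coin tray+scroll: length 3+4=7, value 51+50=101
- figurine+coin tray: length 4+3=7, value 37+51=88
Best: 112 score.

112 score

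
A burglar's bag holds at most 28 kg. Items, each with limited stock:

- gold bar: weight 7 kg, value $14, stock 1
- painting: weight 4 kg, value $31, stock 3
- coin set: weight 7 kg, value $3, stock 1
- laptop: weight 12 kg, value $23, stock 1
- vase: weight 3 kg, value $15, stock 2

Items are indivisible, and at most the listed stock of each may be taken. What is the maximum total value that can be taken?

$137

Top feasible selections:
- 1×gold bar + 3×painting + 2×vase: weight 25, value 137
- 3×painting + 1×laptop + 1×vase: weight 27, value 131
Best: $137.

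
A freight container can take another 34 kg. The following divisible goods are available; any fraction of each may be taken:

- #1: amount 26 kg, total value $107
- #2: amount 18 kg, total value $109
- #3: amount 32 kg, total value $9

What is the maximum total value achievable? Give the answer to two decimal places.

Take in order of value per unit:
- #2 (109/18 per unit): all 18 → value 109, running total 109.00
- #1 (107/26 per unit): 16 of 26 → value 16×107/26 = 65.8462, running total 174.85
Total 174.85.

174.85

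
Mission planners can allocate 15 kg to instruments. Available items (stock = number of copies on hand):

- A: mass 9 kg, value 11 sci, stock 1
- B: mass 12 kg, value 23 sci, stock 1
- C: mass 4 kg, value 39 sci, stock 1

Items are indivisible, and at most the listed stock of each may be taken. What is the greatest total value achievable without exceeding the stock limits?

50 sci

Top feasible selections:
- 1×A + 1×C: mass 13, value 50
- 1×C: mass 4, value 39
- 1×B: mass 12, value 23
- 1×A: mass 9, value 11
Best: 50 sci.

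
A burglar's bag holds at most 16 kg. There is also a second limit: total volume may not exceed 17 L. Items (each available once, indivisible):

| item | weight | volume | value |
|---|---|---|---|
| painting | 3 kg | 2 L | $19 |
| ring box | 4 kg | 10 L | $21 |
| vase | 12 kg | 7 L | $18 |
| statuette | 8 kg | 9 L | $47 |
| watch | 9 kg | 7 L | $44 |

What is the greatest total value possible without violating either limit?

Feasible sets respecting both limits:
- painting+statuette: weight 11, volume 11, value 66
- ring box+watch: weight 13, volume 17, value 65
- painting+watch: weight 12, volume 9, value 63
- statuette: weight 8, volume 9, value 47
Best: $66.

$66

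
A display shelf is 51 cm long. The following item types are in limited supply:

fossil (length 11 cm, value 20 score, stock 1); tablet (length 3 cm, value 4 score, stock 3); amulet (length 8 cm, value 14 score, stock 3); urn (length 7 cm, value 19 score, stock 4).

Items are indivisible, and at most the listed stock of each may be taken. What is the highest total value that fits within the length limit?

114 score

Best selections within length 51 and stock limits:
- 1×fossil + 1×tablet + 1×amulet + 4×urn: length 50, value 114
- 2×tablet + 2×amulet + 4×urn: length 50, value 112
Best: 114 score.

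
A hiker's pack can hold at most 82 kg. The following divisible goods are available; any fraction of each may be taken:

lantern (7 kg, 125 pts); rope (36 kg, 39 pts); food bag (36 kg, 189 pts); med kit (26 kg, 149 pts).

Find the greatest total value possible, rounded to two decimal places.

Take in order of value per unit:
- lantern (125/7 per unit): all 7 → value 125, running total 125.00
- med kit (149/26 per unit): all 26 → value 149, running total 274.00
- food bag (189/36 per unit): all 36 → value 189, running total 463.00
- rope (39/36 per unit): 13 of 36 → value 13×39/36 = 14.0833, running total 477.08
Total 477.08.

477.08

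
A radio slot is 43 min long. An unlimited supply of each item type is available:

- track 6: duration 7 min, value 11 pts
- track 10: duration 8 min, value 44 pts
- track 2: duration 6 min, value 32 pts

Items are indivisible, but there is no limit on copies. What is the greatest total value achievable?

228 pts

Best value-per-unit is track 10 at 44/8; filling with it alone gives 5×44 = 220.
Optimal mix: 3×track 10 + 3×track 2 → duration 42, value 228.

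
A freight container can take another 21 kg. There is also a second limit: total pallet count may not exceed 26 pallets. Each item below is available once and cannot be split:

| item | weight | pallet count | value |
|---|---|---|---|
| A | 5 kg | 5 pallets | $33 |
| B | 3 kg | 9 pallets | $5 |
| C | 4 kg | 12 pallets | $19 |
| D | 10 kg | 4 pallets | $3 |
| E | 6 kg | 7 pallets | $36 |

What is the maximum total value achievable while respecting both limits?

Feasible sets respecting both limits:
- A+C+E: weight 15, pallet count 24, value 88
- A+B+E: weight 14, pallet count 21, value 74
- A+D+E: weight 21, pallet count 16, value 72
- A+E: weight 11, pallet count 12, value 69
Best: $88.

$88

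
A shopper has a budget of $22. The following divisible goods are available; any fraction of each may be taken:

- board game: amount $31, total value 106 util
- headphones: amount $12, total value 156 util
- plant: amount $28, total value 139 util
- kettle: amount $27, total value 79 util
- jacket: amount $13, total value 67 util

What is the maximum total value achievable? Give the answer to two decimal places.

Take in order of value per unit:
- headphones (156/12 per unit): all 12 → value 156, running total 156.00
- jacket (67/13 per unit): 10 of 13 → value 10×67/13 = 51.5385, running total 207.54
Total 207.54.

207.54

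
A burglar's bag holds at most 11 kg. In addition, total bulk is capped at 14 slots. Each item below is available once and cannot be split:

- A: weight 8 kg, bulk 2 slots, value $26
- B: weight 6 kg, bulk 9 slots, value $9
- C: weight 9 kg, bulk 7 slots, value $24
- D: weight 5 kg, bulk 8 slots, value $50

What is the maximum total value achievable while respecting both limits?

$50

Feasible sets respecting both limits:
- D: weight 5, bulk 8, value 50
- A: weight 8, bulk 2, value 26
- C: weight 9, bulk 7, value 24
Best: $50.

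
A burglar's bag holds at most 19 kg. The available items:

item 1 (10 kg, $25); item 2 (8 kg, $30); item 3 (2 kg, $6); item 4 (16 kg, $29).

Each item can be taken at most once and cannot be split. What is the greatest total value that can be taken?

Check high-value combinations within 19 kg:
- item 1+item 2: weight 10+8=18, value 25+30=55
- item 2+item 3: weight 8+2=10, value 30+6=36
- item 3+item 4: weight 2+16=18, value 6+29=35
- item 1+item 3: weight 10+2=12, value 25+6=31
- item 2: weight 8, value 30
Best: $55.

$55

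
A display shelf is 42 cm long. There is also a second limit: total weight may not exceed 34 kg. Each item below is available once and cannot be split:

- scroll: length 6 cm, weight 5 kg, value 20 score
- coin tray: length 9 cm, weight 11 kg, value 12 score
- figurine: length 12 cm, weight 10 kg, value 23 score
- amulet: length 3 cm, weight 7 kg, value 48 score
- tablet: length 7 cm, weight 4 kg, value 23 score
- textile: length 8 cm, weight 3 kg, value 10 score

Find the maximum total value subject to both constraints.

Feasible sets respecting both limits:
- scroll+figurine+amulet+tablet+textile: length 36, weight 29, value 124
- scroll+figurine+amulet+tablet: length 28, weight 26, value 114
- scroll+coin tray+amulet+tablet+textile: length 33, weight 30, value 113
Best: 124 score.

124 score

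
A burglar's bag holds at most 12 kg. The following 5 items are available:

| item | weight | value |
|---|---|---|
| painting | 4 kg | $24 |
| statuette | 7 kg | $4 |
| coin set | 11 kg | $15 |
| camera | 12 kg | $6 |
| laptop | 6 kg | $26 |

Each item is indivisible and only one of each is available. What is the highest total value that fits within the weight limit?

This is a 0/1 knapsack; check combinations near the capacity.
- painting+laptop: weight 4+6=10, value 24+26=50
- painting+statuette: weight 4+7=11, value 24+4=28
- laptop: weight 6, value 26
Best: $50.

$50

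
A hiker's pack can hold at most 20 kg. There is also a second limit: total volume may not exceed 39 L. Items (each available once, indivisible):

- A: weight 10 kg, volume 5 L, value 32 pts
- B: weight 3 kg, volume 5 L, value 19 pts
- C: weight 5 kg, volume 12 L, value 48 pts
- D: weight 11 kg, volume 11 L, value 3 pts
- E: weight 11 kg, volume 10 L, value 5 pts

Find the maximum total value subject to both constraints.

99 pts

Feasible sets respecting both limits:
- A+B+C: weight 18, volume 22, value 99
- A+C: weight 15, volume 17, value 80
- B+C+E: weight 19, volume 27, value 72
Best: 99 pts.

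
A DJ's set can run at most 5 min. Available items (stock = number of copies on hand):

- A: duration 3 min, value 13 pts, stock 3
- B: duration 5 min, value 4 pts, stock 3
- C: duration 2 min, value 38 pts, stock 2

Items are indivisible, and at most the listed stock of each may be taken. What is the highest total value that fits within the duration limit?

76 pts

Top feasible selections:
- 2×C: duration 4, value 76
- 1×A + 1×C: duration 5, value 51
- 1×C: duration 2, value 38
Best: 76 pts.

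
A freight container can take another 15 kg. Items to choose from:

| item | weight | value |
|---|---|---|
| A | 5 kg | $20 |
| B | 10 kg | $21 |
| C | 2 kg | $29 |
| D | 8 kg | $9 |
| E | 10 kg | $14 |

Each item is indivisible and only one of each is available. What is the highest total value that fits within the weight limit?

$58

Check high-value combinations within 15 kg:
- A+C+D: weight 5+2+8=15, value 20+29+9=58
- B+C: weight 10+2=12, value 21+29=50
- A+C: weight 5+2=7, value 20+29=49
Best: $58.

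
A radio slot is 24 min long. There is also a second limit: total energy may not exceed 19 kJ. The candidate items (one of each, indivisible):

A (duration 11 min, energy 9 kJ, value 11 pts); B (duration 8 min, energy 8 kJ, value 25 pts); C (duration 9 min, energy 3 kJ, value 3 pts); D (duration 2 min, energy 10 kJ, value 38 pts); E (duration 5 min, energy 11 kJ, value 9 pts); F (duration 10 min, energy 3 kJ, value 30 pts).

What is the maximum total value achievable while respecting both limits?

71 pts

Feasible sets respecting both limits:
- C+D+F: duration 21, energy 16, value 71
- D+F: duration 12, energy 13, value 68
- B+D: duration 10, energy 18, value 63
- B+F: duration 18, energy 11, value 55
Best: 71 pts.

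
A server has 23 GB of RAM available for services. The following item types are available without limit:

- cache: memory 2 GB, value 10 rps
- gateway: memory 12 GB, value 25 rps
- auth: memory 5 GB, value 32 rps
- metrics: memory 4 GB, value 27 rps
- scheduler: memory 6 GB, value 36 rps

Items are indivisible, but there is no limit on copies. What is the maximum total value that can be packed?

Best value-per-unit is metrics at 27/4; filling with it alone gives 5×27 = 135.
Optimal mix: 1×cache + 1×auth + 4×metrics → memory 23, value 150.

150 rps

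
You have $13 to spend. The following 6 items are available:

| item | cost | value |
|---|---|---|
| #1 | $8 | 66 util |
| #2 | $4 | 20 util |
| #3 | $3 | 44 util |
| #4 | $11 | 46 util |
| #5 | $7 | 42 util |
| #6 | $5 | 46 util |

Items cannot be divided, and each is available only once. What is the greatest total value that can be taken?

Check high-value combinations within $13:
- #1+#6: cost 8+5=13, value 66+46=112
- #1+#3: cost 8+3=11, value 66+44=110
- #2+#3+#6: cost 4+3+5=12, value 20+44+46=110
- #3+#6: cost 3+5=8, value 44+46=90
Best: 112 util.

112 util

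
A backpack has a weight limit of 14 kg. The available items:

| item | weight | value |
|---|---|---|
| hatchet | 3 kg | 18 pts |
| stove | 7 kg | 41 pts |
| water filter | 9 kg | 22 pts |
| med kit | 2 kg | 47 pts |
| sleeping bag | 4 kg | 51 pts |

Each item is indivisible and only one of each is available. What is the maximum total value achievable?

139 pts

Check high-value combinations within 14 kg:
- stove+med kit+sleeping bag: weight 7+2+4=13, value 41+47+51=139
- hatchet+med kit+sleeping bag: weight 3+2+4=9, value 18+47+51=116
- hatchet+stove+sleeping bag: weight 3+7+4=14, value 18+41+51=110
- hatchet+stove+med kit: weight 3+7+2=12, value 18+41+47=106
- med kit+sleeping bag: weight 2+4=6, value 47+51=98
Best: 139 pts.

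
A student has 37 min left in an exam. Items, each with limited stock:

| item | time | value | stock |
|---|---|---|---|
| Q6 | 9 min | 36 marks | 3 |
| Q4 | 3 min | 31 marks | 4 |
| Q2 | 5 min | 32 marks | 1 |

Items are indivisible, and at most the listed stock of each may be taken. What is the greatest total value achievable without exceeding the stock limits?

Top feasible selections:
- 2×Q6 + 4×Q4 + 1×Q2: time 35, value 228
- 3×Q6 + 3×Q4: time 36, value 201
- 2×Q6 + 3×Q4 + 1×Q2: time 32, value 197
- 2×Q6 + 4×Q4: time 30, value 196
Best: 228 marks.

228 marks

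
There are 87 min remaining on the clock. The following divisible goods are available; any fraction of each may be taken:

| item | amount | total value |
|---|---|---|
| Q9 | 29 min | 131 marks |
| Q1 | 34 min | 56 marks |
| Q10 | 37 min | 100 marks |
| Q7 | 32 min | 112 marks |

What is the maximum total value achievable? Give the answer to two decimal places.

Take in order of value per unit:
- Q9 (131/29 per unit): all 29 → value 131, running total 131.00
- Q7 (112/32 per unit): all 32 → value 112, running total 243.00
- Q10 (100/37 per unit): 26 of 37 → value 26×100/37 = 70.2703, running total 313.27
Total 313.27.

313.27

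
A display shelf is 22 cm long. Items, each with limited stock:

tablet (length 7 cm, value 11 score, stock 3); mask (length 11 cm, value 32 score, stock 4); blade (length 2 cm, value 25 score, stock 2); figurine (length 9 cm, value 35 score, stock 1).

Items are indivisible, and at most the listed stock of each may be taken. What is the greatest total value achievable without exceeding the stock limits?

Top feasible selections:
- 1×tablet + 2×blade + 1×figurine: length 20, value 96
- 1×tablet + 1×mask + 2×blade: length 22, value 93
Best: 96 score.

96 score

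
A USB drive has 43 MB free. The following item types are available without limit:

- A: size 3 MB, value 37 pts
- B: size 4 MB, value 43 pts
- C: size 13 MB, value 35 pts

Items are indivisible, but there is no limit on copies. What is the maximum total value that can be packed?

524 pts

Best value-per-unit is A at 37/3; filling with it alone gives 14×37 = 518.
Optimal mix: 13×A + 1×B → size 43, value 524.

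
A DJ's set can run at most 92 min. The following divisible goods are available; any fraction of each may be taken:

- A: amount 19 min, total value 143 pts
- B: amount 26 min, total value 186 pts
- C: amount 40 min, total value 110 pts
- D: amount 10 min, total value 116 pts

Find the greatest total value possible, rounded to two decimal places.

Take in order of value per unit:
- D (116/10 per unit): all 10 → value 116, running total 116.00
- A (143/19 per unit): all 19 → value 143, running total 259.00
- B (186/26 per unit): all 26 → value 186, running total 445.00
- C (110/40 per unit): 37 of 40 → value 37×110/40 = 101.7500, running total 546.75
Total 546.75.

546.75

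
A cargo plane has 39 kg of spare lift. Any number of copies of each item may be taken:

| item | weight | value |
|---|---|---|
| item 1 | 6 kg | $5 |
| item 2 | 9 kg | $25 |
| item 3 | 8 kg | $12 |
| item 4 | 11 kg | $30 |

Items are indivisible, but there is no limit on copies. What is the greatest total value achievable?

$105

Best value-per-unit is item 2 at 25/9; filling with it alone gives 4×25 = 100.
Optimal mix: 3×item 2 + 1×item 4 → weight 38, value 105.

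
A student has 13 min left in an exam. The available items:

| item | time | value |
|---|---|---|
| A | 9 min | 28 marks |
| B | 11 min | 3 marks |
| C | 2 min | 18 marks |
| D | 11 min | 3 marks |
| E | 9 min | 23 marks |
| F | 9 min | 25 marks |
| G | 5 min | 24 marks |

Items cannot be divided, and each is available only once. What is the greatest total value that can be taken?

Check high-value combinations within 13 min:
- A+C: time 9+2=11, value 28+18=46
- C+F: time 2+9=11, value 18+25=43
- C+G: time 2+5=7, value 18+24=42
Best: 46 marks.

46 marks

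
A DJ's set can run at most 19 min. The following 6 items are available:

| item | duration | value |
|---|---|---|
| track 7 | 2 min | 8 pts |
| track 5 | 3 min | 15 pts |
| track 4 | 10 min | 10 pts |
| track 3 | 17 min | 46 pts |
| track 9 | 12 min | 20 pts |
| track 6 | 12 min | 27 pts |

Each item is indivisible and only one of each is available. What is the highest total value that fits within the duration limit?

54 pts

Check high-value combinations within 19 min:
- track 7+track 3: duration 2+17=19, value 8+46=54
- track 7+track 5+track 6: duration 2+3+12=17, value 8+15+27=50
- track 3: duration 17, value 46
- track 7+track 5+track 9: duration 2+3+12=17, value 8+15+20=43
- track 5+track 6: duration 3+12=15, value 15+27=42
Best: 54 pts.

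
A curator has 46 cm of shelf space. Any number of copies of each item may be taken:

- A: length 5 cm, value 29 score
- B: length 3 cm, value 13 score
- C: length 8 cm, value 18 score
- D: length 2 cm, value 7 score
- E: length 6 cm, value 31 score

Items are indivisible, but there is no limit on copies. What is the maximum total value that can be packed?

263 score

Best value-per-unit is A at 29/5; filling with it alone gives 9×29 = 261.
Optimal mix: 8×A + 1×E → length 46, value 263.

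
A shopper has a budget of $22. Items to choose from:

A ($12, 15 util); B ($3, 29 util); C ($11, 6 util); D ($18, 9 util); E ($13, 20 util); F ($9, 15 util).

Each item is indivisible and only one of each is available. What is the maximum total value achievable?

This is a 0/1 knapsack; check combinations near the capacity.
- B+E: cost 3+13=16, value 29+20=49
- B+F: cost 3+9=12, value 29+15=44
- A+B: cost 12+3=15, value 15+29=44
- B+D: cost 3+18=21, value 29+9=38
Best: 49 util.

49 util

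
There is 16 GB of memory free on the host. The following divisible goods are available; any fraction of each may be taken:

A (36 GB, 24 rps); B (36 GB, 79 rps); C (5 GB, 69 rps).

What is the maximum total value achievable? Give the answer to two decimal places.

Take in order of value per unit:
- C (69/5 per unit): all 5 → value 69, running total 69.00
- B (79/36 per unit): 11 of 36 → value 11×79/36 = 24.1389, running total 93.14
Total 93.14.

93.14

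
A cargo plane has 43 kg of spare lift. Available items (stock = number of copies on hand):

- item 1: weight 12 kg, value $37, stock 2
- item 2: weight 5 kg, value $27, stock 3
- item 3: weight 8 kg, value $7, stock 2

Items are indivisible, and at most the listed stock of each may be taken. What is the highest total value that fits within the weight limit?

Top feasible selections:
- 2×item 1 + 3×item 2: weight 39, value 155
- 2×item 1 + 2×item 2 + 1×item 3: weight 42, value 135
- 1×item 1 + 3×item 2 + 2×item 3: weight 43, value 132
- 2×item 1 + 2×item 2: weight 34, value 128
Best: $155.

$155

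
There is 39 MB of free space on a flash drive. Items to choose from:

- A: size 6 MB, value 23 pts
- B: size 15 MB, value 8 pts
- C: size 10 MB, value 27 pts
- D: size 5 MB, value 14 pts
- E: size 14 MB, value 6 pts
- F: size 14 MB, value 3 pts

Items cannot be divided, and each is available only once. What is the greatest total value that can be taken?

Check high-value combinations within 39 MB:
- A+B+C+D: size 6+15+10+5=36, value 23+8+27+14=72
- A+C+D+E: size 6+10+5+14=35, value 23+27+14+6=70
- A+C+D+F: size 6+10+5+14=35, value 23+27+14+3=67
- A+C+D: size 6+10+5=21, value 23+27+14=64
Best: 72 pts.

72 pts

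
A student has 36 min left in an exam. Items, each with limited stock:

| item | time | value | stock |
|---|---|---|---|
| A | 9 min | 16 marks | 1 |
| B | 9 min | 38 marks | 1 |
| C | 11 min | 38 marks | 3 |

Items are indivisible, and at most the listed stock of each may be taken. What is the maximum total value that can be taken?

114 marks

Best selections within time 36 and stock limits:
- 1×B + 2×C: time 31, value 114
- 3×C: time 33, value 114
Best: 114 marks.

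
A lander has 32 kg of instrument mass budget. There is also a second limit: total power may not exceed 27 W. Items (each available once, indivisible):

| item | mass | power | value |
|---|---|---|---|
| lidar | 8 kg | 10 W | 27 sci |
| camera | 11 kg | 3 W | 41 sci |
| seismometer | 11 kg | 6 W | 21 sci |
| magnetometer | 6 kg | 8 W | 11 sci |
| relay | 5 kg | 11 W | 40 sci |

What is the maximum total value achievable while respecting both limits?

Feasible sets respecting both limits:
- lidar+camera+relay: mass 24, power 24, value 108
- camera+seismometer+relay: mass 27, power 20, value 102
- camera+magnetometer+relay: mass 22, power 22, value 92
Best: 108 sci.

108 sci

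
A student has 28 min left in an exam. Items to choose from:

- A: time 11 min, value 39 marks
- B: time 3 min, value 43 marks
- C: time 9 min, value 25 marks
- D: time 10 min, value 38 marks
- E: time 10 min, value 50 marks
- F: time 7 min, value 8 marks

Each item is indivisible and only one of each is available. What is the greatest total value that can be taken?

132 marks

This is a 0/1 knapsack; check combinations near the capacity.
- A+B+E: time 11+3+10=24, value 39+43+50=132
- B+D+E: time 3+10+10=23, value 43+38+50=131
- A+B+D: time 11+3+10=24, value 39+43+38=120
- B+C+E: time 3+9+10=22, value 43+25+50=118
- A+B+C: time 11+3+9=23, value 39+43+25=107
Best: 132 marks.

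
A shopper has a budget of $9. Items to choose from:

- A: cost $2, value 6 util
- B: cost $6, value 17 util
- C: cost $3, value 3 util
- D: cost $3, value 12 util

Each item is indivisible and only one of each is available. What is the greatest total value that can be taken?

Check high-value combinations within $9:
- B+D: cost 6+3=9, value 17+12=29
- A+B: cost 2+6=8, value 6+17=23
- A+C+D: cost 2+3+3=8, value 6+3+12=21
Best: 29 util.

29 util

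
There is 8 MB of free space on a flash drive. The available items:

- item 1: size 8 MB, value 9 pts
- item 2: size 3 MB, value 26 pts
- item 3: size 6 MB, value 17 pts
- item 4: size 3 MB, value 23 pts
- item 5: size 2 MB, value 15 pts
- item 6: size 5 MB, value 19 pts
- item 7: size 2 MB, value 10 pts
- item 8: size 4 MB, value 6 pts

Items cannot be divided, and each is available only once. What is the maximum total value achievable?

64 pts

This is a 0/1 knapsack; check combinations near the capacity.
- item 2+item 4+item 5: size 3+3+2=8, value 26+23+15=64
- item 2+item 4+item 7: size 3+3+2=8, value 26+23+10=59
- item 2+item 5+item 7: size 3+2+2=7, value 26+15+10=51
- item 2+item 4: size 3+3=6, value 26+23=49
Best: 64 pts.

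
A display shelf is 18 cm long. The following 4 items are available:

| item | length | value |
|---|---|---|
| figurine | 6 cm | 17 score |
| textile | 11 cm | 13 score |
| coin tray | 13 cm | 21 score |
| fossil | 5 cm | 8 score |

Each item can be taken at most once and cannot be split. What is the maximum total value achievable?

Check high-value combinations within 18 cm:
- figurine+textile: length 6+11=17, value 17+13=30
- coin tray+fossil: length 13+5=18, value 21+8=29
- figurine+fossil: length 6+5=11, value 17+8=25
- coin tray: length 13, value 21
- textile+fossil: length 11+5=16, value 13+8=21
Best: 30 score.

30 score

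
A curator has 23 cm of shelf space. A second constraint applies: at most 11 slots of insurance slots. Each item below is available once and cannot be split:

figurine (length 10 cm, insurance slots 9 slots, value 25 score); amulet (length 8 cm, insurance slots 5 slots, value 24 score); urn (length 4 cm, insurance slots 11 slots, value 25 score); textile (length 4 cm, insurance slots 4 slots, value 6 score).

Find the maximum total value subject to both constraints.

30 score

Feasible sets respecting both limits:
- amulet+textile: length 12, insurance slots 9, value 30
- figurine: length 10, insurance slots 9, value 25
- urn: length 4, insurance slots 11, value 25
Best: 30 score.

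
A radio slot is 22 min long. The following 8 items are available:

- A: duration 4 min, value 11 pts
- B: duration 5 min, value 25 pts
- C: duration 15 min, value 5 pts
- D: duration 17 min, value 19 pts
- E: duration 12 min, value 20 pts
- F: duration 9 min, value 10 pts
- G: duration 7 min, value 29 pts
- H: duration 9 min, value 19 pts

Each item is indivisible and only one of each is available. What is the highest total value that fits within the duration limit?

This is a 0/1 knapsack; check combinations near the capacity.
- B+G+H: duration 5+7+9=21, value 25+29+19=73
- A+B+G: duration 4+5+7=16, value 11+25+29=65
- B+F+G: duration 5+9+7=21, value 25+10+29=64
- A+G+H: duration 4+7+9=20, value 11+29+19=59
- A+B+E: duration 4+5+12=21, value 11+25+20=56
Best: 73 pts.

73 pts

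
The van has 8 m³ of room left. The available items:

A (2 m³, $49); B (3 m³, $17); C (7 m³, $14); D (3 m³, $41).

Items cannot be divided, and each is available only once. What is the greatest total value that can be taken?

Check high-value combinations within 8 m³:
- A+B+D: volume 2+3+3=8, value 49+17+41=107
- A+D: volume 2+3=5, value 49+41=90
- A+B: volume 2+3=5, value 49+17=66
Best: $107.

$107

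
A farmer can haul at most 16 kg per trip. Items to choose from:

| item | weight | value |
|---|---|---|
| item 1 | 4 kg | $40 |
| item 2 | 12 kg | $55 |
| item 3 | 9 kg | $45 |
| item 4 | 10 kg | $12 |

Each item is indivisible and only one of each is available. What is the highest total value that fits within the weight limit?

$95

Check high-value combinations within 16 kg:
- item 1+item 2: weight 4+12=16, value 40+55=95
- item 1+item 3: weight 4+9=13, value 40+45=85
- item 2: weight 12, value 55
- item 1+item 4: weight 4+10=14, value 40+12=52
Best: $95.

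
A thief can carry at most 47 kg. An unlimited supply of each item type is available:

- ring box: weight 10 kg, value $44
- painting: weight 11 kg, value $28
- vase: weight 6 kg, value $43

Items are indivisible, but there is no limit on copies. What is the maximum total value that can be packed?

$302

Best value-per-unit is vase at 43/6; filling with it alone gives 7×43 = 301.
Optimal mix: 1×ring box + 6×vase → weight 46, value 302.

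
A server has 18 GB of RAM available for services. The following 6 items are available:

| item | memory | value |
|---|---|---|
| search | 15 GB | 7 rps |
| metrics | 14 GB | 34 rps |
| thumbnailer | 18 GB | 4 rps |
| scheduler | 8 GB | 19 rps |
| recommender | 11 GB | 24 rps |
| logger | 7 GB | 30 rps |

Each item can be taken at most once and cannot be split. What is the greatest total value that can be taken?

54 rps

Check high-value combinations within 18 GB:
- recommender+logger: memory 11+7=18, value 24+30=54
- scheduler+logger: memory 8+7=15, value 19+30=49
- metrics: memory 14, value 34
- logger: memory 7, value 30
- recommender: memory 11, value 24
Best: 54 rps.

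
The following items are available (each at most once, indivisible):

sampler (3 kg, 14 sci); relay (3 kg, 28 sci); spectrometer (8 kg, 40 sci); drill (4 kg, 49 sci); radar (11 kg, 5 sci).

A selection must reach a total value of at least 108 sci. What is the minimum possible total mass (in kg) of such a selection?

15

Subsets with value ≥ 108, sorted by total mass:
- relay+spectrometer+drill: mass 15, value 117
- sampler+relay+spectrometer+drill: mass 18, value 131
- relay+spectrometer+drill+radar: mass 26, value 122
Minimum mass: 15 kg.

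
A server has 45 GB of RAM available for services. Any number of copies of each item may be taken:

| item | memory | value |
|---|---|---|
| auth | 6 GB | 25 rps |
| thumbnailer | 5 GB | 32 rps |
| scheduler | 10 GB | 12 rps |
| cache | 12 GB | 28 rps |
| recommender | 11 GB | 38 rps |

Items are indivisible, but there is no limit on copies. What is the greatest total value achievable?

Best value-per-unit is thumbnailer at 32/5, and filling with it alone uses memory 9×5=45. No mix of the others beats 9×32 = 288.

288 rps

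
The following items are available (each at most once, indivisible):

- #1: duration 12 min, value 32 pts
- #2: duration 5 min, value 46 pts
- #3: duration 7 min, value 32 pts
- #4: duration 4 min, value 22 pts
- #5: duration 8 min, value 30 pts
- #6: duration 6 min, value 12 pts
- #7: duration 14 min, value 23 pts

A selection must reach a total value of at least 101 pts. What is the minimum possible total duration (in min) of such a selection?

Subsets with value ≥ 101, sorted by total duration:
- #2+#3+#5: duration 20, value 108
- #2+#3+#4+#6: duration 22, value 112
- #2+#4+#5+#6: duration 23, value 110
Minimum duration: 20 min.

20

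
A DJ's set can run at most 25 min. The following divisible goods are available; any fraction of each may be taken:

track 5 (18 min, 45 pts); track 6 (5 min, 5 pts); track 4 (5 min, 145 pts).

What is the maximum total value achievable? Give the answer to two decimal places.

Take in order of value per unit:
- track 4 (145/5 per unit): all 5 → value 145, running total 145.00
- track 5 (45/18 per unit): all 18 → value 45, running total 190.00
- track 6 (5/5 per unit): 2 of 5 → value 2×5/5 = 2.0000, running total 192.00
Total 192.00.

192.00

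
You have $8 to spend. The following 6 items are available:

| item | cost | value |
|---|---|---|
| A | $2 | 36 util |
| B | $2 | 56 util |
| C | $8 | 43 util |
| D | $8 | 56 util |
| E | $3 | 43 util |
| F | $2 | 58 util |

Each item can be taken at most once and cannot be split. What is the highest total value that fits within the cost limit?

157 util

Check high-value combinations within $8:
- B+E+F: cost 2+3+2=7, value 56+43+58=157
- A+B+F: cost 2+2+2=6, value 36+56+58=150
- A+E+F: cost 2+3+2=7, value 36+43+58=137
Best: 157 util.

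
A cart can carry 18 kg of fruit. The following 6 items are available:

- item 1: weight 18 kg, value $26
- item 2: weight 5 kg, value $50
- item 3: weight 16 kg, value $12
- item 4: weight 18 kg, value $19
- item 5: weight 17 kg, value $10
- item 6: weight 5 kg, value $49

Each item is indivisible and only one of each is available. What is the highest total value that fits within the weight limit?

This is a 0/1 knapsack; check combinations near the capacity.
- item 2+item 6: weight 5+5=10, value 50+49=99
- item 2: weight 5, value 50
- item 6: weight 5, value 49
- item 1: weight 18, value 26
Best: $99.

$99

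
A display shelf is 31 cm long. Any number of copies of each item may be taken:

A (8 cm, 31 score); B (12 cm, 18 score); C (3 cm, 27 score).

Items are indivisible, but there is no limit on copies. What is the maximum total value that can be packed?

270 score

Best value-per-unit is C at 27/3, and filling with it alone uses length 10×3=30. No mix of the others beats 10×27 = 270.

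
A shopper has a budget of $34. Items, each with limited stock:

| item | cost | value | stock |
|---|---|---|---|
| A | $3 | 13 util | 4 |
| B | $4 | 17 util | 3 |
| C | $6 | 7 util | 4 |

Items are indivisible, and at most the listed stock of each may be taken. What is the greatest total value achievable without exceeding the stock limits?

Best selections within cost 34 and stock limits:
- 4×A + 3×B + 1×C: cost 30, value 110
- 3×A + 3×B + 2×C: cost 33, value 104
- 4×A + 3×B: cost 24, value 103
- 4×A + 2×B + 2×C: cost 32, value 100
Best: 110 util.

110 util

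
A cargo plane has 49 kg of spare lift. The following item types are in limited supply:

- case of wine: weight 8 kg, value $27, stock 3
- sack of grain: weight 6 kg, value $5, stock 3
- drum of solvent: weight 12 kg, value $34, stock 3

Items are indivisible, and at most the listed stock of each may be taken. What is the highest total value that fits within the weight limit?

Best selections within weight 49 and stock limits:
- 3×case of wine + 2×drum of solvent: weight 48, value 149
- 1×case of wine + 3×drum of solvent: weight 44, value 129
- 2×case of wine + 1×sack of grain + 2×drum of solvent: weight 46, value 127
- 3×case of wine + 2×sack of grain + 1×drum of solvent: weight 48, value 125
Best: $149.

$149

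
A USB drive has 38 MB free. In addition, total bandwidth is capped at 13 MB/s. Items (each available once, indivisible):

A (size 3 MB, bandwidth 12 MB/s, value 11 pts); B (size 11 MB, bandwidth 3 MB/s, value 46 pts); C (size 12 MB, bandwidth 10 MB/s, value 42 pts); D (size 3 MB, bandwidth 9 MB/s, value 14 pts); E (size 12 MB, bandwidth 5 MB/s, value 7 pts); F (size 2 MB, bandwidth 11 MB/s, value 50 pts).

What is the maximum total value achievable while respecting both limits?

Feasible sets respecting both limits:
- B+C: size 23, bandwidth 13, value 88
- B+D: size 14, bandwidth 12, value 60
- B+E: size 23, bandwidth 8, value 53
- F: size 2, bandwidth 11, value 50
Best: 88 pts.

88 pts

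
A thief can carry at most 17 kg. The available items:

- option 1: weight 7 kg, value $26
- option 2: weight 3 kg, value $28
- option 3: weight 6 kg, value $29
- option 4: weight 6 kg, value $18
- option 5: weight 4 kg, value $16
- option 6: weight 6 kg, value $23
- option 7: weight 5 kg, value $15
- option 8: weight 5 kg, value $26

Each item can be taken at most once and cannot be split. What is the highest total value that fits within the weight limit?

Check high-value combinations within 17 kg:
- option 2+option 5+option 7+option 8: weight 3+4+5+5=17, value 28+16+15+26=85
- option 2+option 3+option 8: weight 3+6+5=14, value 28+29+26=83
- option 1+option 2+option 3: weight 7+3+6=16, value 26+28+29=83
Best: $85.

$85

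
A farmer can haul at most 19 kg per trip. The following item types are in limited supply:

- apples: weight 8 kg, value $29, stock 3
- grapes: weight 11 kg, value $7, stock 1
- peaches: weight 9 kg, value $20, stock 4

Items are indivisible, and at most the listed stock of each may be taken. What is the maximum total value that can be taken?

$58

Best selections within weight 19 and stock limits:
- 2×apples: weight 16, value 58
- 1×apples + 1×peaches: weight 17, value 49
Best: $58.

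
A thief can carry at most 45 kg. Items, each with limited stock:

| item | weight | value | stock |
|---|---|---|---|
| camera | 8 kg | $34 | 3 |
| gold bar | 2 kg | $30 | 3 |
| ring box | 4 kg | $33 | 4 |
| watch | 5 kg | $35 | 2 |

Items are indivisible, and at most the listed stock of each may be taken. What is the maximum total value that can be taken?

$327

Best selections within weight 45 and stock limits:
- 2×camera + 3×gold bar + 3×ring box + 2×watch: weight 44, value 327
- 1×camera + 3×gold bar + 4×ring box + 2×watch: weight 40, value 326
Best: $327.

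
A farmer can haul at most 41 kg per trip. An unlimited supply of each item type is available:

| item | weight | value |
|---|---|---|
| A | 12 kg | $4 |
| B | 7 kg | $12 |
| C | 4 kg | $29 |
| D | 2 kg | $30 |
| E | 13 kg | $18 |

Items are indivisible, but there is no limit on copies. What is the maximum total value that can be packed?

$600

Best value-per-unit is D at 30/2, and filling with it alone uses weight 20×2=40. No mix of the others beats 20×30 = 600.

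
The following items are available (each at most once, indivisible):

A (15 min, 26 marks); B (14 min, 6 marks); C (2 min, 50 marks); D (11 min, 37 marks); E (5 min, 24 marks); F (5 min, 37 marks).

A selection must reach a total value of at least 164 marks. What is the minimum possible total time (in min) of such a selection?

38

Subsets with value ≥ 164, sorted by total time:
- A+C+D+E+F: time 38, value 174
- A+B+C+D+E+F: time 52, value 180
Minimum time: 38 min.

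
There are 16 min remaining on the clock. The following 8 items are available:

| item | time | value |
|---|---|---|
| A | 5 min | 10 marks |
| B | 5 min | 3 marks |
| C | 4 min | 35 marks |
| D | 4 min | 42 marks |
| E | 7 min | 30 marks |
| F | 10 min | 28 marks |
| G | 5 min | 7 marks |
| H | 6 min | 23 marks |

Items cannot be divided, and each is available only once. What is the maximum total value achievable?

This is a 0/1 knapsack; check combinations near the capacity.
- C+D+E: time 4+4+7=15, value 35+42+30=107
- C+D+H: time 4+4+6=14, value 35+42+23=100
- A+C+D: time 5+4+4=13, value 10+35+42=87
- C+D+G: time 4+4+5=13, value 35+42+7=84
- A+D+E: time 5+4+7=16, value 10+42+30=82
Best: 107 marks.

107 marks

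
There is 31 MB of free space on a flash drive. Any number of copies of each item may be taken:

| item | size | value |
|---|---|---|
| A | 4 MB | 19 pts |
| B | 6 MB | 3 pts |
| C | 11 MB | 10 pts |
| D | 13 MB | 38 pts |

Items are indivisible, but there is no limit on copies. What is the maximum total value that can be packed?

133 pts

Best value-per-unit is A at 19/4, and filling with it alone uses size 7×4=28. No mix of the others beats 7×19 = 133.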